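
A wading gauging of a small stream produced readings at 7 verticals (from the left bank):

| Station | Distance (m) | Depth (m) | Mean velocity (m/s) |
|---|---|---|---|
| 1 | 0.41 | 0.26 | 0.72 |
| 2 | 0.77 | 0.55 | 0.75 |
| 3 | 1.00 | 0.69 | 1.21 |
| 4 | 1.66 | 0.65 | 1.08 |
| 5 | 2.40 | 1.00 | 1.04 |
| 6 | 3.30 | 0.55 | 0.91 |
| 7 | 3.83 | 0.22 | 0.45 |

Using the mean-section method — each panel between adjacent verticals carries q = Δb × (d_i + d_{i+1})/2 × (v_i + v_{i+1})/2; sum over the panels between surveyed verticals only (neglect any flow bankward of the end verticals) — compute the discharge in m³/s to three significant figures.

2.22 m³/s

Panel 1-2: Δb = 0.36 m, d̄ = (0.26+0.55)/2 = 0.405, v̄ = (0.72+0.75)/2 = 0.735 → q = 0.36×0.405×0.735 = 0.1072 m³/s
Panel 2-3: Δb = 0.23 m, d̄ = (0.55+0.69)/2 = 0.62, v̄ = (0.75+1.21)/2 = 0.98 → q = 0.23×0.62×0.98 = 0.1397 m³/s
Panel 3-4: Δb = 0.66 m, d̄ = (0.69+0.65)/2 = 0.67, v̄ = (1.21+1.08)/2 = 1.145 → q = 0.66×0.67×1.145 = 0.5063 m³/s
Panel 4-5: Δb = 0.74 m, d̄ = (0.65+1.00)/2 = 0.825, v̄ = (1.08+1.04)/2 = 1.06 → q = 0.74×0.825×1.06 = 0.6471 m³/s
Panel 5-6: Δb = 0.9 m, d̄ = (1.00+0.55)/2 = 0.775, v̄ = (1.04+0.91)/2 = 0.975 → q = 0.9×0.775×0.975 = 0.6801 m³/s
Panel 6-7: Δb = 0.53 m, d̄ = (0.55+0.22)/2 = 0.385, v̄ = (0.91+0.45)/2 = 0.68 → q = 0.53×0.385×0.68 = 0.1388 m³/s
Q = Σ q = 2.219 m³/s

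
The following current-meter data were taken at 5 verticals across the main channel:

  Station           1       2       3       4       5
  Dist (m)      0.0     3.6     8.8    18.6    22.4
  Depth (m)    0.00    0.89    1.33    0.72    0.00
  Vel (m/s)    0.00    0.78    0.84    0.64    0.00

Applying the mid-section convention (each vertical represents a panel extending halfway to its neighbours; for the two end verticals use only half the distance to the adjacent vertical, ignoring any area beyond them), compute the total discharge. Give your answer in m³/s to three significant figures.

w_2 = (8.8 − 0.0)/2 = 4.4 m; q_2 = 0.78 × 0.89 × 4.4 = 3.054 m³/s
w_3 = (18.6 − 3.6)/2 = 7.5 m; q_3 = 0.84 × 1.33 × 7.5 = 8.379 m³/s
w_4 = (22.4 − 8.8)/2 = 6.8 m; q_4 = 0.64 × 0.72 × 6.8 = 3.133 m³/s
Stations 1, 5 contribute zero (depth or velocity is 0).
Q = Σ qᵢ = 14.57 m³/s

14.6 m³/s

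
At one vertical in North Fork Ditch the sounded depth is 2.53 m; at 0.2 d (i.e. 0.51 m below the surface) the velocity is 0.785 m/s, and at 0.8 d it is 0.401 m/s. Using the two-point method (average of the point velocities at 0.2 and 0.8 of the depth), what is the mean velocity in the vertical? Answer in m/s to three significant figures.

v̄ = (0.785 + 0.401) / 2 = 0.5930 m/s

0.593 m/s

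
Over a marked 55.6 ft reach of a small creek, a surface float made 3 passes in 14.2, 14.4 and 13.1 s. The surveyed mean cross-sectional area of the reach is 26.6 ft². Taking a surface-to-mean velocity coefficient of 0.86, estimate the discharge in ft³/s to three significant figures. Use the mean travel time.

91.5 ft³/s

t̄ = (14.2 + 14.4 + 13.1) / 3 = 13.9 s
v_surface = L / t̄ = 55.6 / 13.9 = 4.000 ft/s
v_mean = 0.86 × 4.000 = 3.440 ft/s
Q = A × v_mean = 26.6 × 3.440 = 91.50 ft³/s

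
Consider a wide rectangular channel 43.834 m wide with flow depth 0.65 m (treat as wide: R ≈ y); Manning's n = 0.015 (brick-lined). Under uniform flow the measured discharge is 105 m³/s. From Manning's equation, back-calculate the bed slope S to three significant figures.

0.00543

A = b·y = 43.834 × 0.65 = 28.49 m²
Wide channel: R ≈ y = 0.65 m
S = (Q·n / (1·A·R^(2/3)))² = (105×0.015 / (1×28.49×0.7504))² = 0.005427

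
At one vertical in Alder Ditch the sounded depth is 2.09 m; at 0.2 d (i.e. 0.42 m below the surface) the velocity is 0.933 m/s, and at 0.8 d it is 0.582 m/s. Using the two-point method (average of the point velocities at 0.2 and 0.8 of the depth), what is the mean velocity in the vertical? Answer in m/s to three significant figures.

v̄ = (0.933 + 0.582) / 2 = 0.7575 m/s

0.758 m/s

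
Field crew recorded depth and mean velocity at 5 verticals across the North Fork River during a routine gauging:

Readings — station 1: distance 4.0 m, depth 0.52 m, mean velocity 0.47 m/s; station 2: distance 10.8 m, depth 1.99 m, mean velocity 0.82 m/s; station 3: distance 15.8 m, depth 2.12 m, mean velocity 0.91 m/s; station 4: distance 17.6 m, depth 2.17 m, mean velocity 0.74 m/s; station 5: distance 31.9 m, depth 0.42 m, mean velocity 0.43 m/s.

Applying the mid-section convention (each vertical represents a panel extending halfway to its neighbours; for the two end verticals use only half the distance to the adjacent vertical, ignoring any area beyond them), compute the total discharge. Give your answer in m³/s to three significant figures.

31.2 m³/s

w_1 = (10.8 − 4.0)/2 = 3.4 m; q_1 = 0.47 × 0.52 × 3.4 = 0.8310 m³/s
w_2 = (15.8 − 4.0)/2 = 5.9 m; q_2 = 0.82 × 1.99 × 5.9 = 9.628 m³/s
w_3 = (17.6 − 10.8)/2 = 3.4 m; q_3 = 0.91 × 2.12 × 3.4 = 6.559 m³/s
w_4 = (31.9 − 15.8)/2 = 8.05 m; q_4 = 0.74 × 2.17 × 8.05 = 12.93 m³/s
w_5 = (31.9 − 17.6)/2 = 7.15 m; q_5 = 0.43 × 0.42 × 7.15 = 1.291 m³/s
Q = Σ qᵢ = 31.24 m³/s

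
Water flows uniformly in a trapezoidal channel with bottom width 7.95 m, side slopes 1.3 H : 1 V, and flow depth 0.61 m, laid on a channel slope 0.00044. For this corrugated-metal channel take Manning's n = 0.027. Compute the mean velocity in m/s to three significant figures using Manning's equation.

0.513 m/s

A = (b + z·y)·y = (7.95 + 1.3×0.61)×0.61 = 5.333 m²
P = b + 2y√(1+z²) = 7.95 + 2×0.61×√(1+1.3²) = 9.951 m
R = A/P = 5.333/9.951 = 0.5360 m
Q = (1/n)·A·R^(2/3)·S^(1/2) = (1/0.027) × 5.333 × 0.5360^(2/3) × 0.00044^(1/2) = 2.734 m³/s
V = Q/A = 2.734/5.333 = 0.5126 m/s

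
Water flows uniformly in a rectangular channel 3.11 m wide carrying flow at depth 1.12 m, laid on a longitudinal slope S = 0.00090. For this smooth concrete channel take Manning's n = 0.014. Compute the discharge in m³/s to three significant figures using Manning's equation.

5.61 m³/s

A = b·y = 3.11 × 1.12 = 3.483 m²
P = b + 2y = 3.11 + 2×1.12 = 5.350 m
R = A/P = 3.483/5.350 = 0.6511 m
Q = (1/n)·A·R^(2/3)·S^(1/2) = (1/0.014) × 3.483 × 0.6511^(2/3) × 0.00090^(1/2) = 5.607 m³/s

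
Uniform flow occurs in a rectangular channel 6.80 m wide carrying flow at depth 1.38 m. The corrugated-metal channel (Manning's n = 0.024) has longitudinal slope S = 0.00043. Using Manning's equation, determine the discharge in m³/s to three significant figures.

8.01 m³/s

A = b·y = 6.80 × 1.38 = 9.384 m²
P = b + 2y = 6.80 + 2×1.38 = 9.560 m
R = A/P = 9.384/9.560 = 0.9816 m
Q = (1/n)·A·R^(2/3)·S^(1/2) = (1/0.024) × 9.384 × 0.9816^(2/3) × 0.00043^(1/2) = 8.008 m³/s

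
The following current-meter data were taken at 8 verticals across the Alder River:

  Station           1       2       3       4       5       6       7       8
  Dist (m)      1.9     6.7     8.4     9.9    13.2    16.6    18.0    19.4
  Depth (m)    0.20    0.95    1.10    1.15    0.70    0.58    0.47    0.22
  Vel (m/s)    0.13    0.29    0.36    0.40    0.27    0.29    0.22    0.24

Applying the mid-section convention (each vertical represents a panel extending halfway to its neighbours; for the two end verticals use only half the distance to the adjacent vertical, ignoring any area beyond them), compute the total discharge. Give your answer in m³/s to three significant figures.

3.91 m³/s

w_1 = (6.7 − 1.9)/2 = 2.4 m; q_1 = 0.13 × 0.20 × 2.4 = 0.06240 m³/s
w_2 = (8.4 − 1.9)/2 = 3.25 m; q_2 = 0.29 × 0.95 × 3.25 = 0.8954 m³/s
w_3 = (9.9 − 6.7)/2 = 1.6 m; q_3 = 0.36 × 1.10 × 1.6 = 0.6336 m³/s
w_4 = (13.2 − 8.4)/2 = 2.4 m; q_4 = 0.40 × 1.15 × 2.4 = 1.104 m³/s
w_5 = (16.6 − 9.9)/2 = 3.35 m; q_5 = 0.27 × 0.70 × 3.35 = 0.6332 m³/s
w_6 = (18.0 − 13.2)/2 = 2.4 m; q_6 = 0.29 × 0.58 × 2.4 = 0.4037 m³/s
w_7 = (19.4 − 16.6)/2 = 1.4 m; q_7 = 0.22 × 0.47 × 1.4 = 0.1448 m³/s
w_8 = (19.4 − 18.0)/2 = 0.7 m; q_8 = 0.24 × 0.22 × 0.7 = 0.03696 m³/s
Q = Σ qᵢ = 3.914 m³/s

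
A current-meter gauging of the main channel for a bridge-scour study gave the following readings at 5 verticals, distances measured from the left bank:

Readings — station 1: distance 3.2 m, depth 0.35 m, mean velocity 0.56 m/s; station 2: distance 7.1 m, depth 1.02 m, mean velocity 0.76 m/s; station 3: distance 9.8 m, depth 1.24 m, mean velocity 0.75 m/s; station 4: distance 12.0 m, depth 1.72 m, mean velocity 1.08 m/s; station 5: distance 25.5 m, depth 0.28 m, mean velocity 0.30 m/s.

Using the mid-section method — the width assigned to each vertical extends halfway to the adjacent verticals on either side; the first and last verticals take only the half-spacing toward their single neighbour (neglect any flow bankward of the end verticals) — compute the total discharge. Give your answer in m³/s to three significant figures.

20.4 m³/s

w_1 = (7.1 − 3.2)/2 = 1.95 m; q_1 = 0.56 × 0.35 × 1.95 = 0.3822 m³/s
w_2 = (9.8 − 3.2)/2 = 3.3 m; q_2 = 0.76 × 1.02 × 3.3 = 2.558 m³/s
w_3 = (12.0 − 7.1)/2 = 2.45 m; q_3 = 0.75 × 1.24 × 2.45 = 2.279 m³/s
w_4 = (25.5 − 9.8)/2 = 7.85 m; q_4 = 1.08 × 1.72 × 7.85 = 14.58 m³/s
w_5 = (25.5 − 12.0)/2 = 6.75 m; q_5 = 0.30 × 0.28 × 6.75 = 0.5670 m³/s
Q = Σ qᵢ = 20.37 m³/s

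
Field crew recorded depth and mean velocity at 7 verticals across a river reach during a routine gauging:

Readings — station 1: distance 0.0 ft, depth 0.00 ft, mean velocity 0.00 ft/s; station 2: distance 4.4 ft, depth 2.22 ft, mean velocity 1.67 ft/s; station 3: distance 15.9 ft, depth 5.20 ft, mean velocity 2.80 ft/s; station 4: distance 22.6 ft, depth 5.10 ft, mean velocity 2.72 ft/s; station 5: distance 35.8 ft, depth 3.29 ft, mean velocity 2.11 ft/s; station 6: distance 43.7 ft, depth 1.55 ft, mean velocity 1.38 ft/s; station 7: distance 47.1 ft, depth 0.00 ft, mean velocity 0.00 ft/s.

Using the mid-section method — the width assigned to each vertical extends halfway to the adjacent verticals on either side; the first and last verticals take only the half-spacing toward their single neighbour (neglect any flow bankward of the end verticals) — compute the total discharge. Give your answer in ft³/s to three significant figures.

385 ft³/s

w_2 = (15.9 − 0.0)/2 = 7.95 ft; q_2 = 1.67 × 2.22 × 7.95 = 29.47 ft³/s
w_3 = (22.6 − 4.4)/2 = 9.1 ft; q_3 = 2.80 × 5.20 × 9.1 = 132.5 ft³/s
w_4 = (35.8 − 15.9)/2 = 9.95 ft; q_4 = 2.72 × 5.10 × 9.95 = 138.0 ft³/s
w_5 = (43.7 − 22.6)/2 = 10.55 ft; q_5 = 2.11 × 3.29 × 10.55 = 73.24 ft³/s
w_6 = (47.1 − 35.8)/2 = 5.65 ft; q_6 = 1.38 × 1.55 × 5.65 = 12.09 ft³/s
Stations 1, 7 contribute zero (depth or velocity is 0).
Q = Σ qᵢ = 385.3 ft³/s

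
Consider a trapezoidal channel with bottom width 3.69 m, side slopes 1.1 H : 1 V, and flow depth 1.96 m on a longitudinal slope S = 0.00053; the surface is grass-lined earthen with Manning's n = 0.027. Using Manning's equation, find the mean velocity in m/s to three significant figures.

0.965 m/s

A = (b + z·y)·y = (3.69 + 1.1×1.96)×1.96 = 11.46 m²
P = b + 2y√(1+z²) = 3.69 + 2×1.96×√(1+1.1²) = 9.517 m
R = A/P = 11.46/9.517 = 1.204 m
Q = (1/n)·A·R^(2/3)·S^(1/2) = (1/0.027) × 11.46 × 1.204^(2/3) × 0.00053^(1/2) = 11.06 m³/s
V = Q/A = 11.06/11.46 = 0.9649 m/s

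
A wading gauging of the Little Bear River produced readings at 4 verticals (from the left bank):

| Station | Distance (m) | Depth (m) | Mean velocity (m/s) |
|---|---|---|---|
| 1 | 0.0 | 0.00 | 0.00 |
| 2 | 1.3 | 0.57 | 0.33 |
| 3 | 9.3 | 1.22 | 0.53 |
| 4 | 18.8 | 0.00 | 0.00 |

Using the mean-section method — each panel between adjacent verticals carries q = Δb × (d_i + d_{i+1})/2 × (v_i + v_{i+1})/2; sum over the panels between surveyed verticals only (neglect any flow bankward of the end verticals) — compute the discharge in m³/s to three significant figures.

Panel 1-2: Δb = 1.3 m, d̄ = (0.00+0.57)/2 = 0.285, v̄ = (0.00+0.33)/2 = 0.165 → q = 1.3×0.285×0.165 = 0.06113 m³/s
Panel 2-3: Δb = 8 m, d̄ = (0.57+1.22)/2 = 0.895, v̄ = (0.33+0.53)/2 = 0.43 → q = 8×0.895×0.43 = 3.079 m³/s
Panel 3-4: Δb = 9.5 m, d̄ = (1.22+0.00)/2 = 0.61, v̄ = (0.53+0.00)/2 = 0.265 → q = 9.5×0.61×0.265 = 1.536 m³/s
Q = Σ q = 4.676 m³/s

4.68 m³/s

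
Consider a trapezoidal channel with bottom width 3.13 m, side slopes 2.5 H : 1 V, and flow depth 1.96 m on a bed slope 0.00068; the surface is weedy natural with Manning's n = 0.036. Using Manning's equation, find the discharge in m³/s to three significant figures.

12.5 m³/s

A = (b + z·y)·y = (3.13 + 2.5×1.96)×1.96 = 15.74 m²
P = b + 2y√(1+z²) = 3.13 + 2×1.96×√(1+2.5²) = 13.68 m
R = A/P = 15.74/13.68 = 1.150 m
Q = (1/n)·A·R^(2/3)·S^(1/2) = (1/0.036) × 15.74 × 1.150^(2/3) × 0.00068^(1/2) = 12.51 m³/s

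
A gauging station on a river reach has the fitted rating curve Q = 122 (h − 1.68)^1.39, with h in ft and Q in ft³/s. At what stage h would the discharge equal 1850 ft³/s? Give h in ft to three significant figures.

8.75 ft

h − h₀ = (Q/C)^(1/b) = (1850/122)^(1/1.39) = 7.071 ft
h = 1.68 + 7.071 = 8.751 ft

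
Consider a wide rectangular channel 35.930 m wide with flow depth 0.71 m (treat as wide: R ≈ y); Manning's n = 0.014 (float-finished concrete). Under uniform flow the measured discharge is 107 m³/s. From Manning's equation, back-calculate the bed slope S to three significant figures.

A = b·y = 35.930 × 0.71 = 25.51 m²
Wide channel: R ≈ y = 0.71 m
S = (Q·n / (1·A·R^(2/3)))² = (107×0.014 / (1×25.51×0.7959))² = 0.005444

0.00544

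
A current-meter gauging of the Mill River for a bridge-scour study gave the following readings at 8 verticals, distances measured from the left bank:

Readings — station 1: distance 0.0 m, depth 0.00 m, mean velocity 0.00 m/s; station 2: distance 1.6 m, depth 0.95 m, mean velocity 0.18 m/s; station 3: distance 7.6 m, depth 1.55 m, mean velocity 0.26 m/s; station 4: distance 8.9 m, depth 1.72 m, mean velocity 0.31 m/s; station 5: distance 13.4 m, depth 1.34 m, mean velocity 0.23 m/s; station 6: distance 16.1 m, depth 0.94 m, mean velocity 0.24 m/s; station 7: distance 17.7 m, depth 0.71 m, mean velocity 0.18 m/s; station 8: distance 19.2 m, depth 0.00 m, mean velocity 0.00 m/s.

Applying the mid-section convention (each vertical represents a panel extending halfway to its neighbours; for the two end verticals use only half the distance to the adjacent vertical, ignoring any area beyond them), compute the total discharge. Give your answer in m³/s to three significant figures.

w_2 = (7.6 − 0.0)/2 = 3.8 m; q_2 = 0.18 × 0.95 × 3.8 = 0.6498 m³/s
w_3 = (8.9 − 1.6)/2 = 3.65 m; q_3 = 0.26 × 1.55 × 3.65 = 1.471 m³/s
w_4 = (13.4 − 7.6)/2 = 2.9 m; q_4 = 0.31 × 1.72 × 2.9 = 1.546 m³/s
w_5 = (16.1 − 8.9)/2 = 3.6 m; q_5 = 0.23 × 1.34 × 3.6 = 1.110 m³/s
w_6 = (17.7 − 13.4)/2 = 2.15 m; q_6 = 0.24 × 0.94 × 2.15 = 0.4850 m³/s
w_7 = (19.2 − 16.1)/2 = 1.55 m; q_7 = 0.18 × 0.71 × 1.55 = 0.1981 m³/s
Stations 1, 8 contribute zero (depth or velocity is 0).
Q = Σ qᵢ = 5.460 m³/s

5.46 m³/s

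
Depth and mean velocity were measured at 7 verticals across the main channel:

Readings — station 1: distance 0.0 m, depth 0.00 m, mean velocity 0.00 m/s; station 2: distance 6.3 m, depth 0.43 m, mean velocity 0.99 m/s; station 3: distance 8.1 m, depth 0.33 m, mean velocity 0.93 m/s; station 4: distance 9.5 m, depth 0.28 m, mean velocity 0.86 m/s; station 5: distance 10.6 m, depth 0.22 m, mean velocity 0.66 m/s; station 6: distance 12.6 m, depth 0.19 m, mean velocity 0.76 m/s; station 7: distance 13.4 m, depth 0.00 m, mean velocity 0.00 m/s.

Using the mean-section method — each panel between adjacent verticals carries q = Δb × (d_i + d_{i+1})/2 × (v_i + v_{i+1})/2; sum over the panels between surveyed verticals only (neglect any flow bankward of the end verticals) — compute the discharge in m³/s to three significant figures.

2.24 m³/s

Panel 1-2: Δb = 6.3 m, d̄ = (0.00+0.43)/2 = 0.215, v̄ = (0.00+0.99)/2 = 0.495 → q = 6.3×0.215×0.495 = 0.6705 m³/s
Panel 2-3: Δb = 1.8 m, d̄ = (0.43+0.33)/2 = 0.38, v̄ = (0.99+0.93)/2 = 0.96 → q = 1.8×0.38×0.96 = 0.6566 m³/s
Panel 3-4: Δb = 1.4 m, d̄ = (0.33+0.28)/2 = 0.305, v̄ = (0.93+0.86)/2 = 0.895 → q = 1.4×0.305×0.895 = 0.3822 m³/s
Panel 4-5: Δb = 1.1 m, d̄ = (0.28+0.22)/2 = 0.25, v̄ = (0.86+0.66)/2 = 0.76 → q = 1.1×0.25×0.76 = 0.2090 m³/s
Panel 5-6: Δb = 2 m, d̄ = (0.22+0.19)/2 = 0.205, v̄ = (0.66+0.76)/2 = 0.71 → q = 2×0.205×0.71 = 0.2911 m³/s
Panel 6-7: Δb = 0.8 m, d̄ = (0.19+0.00)/2 = 0.095, v̄ = (0.76+0.00)/2 = 0.38 → q = 0.8×0.095×0.38 = 0.02888 m³/s
Q = Σ q = 2.238 m³/s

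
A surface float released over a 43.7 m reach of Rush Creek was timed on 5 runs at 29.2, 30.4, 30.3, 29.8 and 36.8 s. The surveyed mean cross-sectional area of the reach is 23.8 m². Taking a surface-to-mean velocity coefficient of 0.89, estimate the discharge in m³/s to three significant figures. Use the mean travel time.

29.6 m³/s

t̄ = (29.2 + 30.4 + 30.3 + 29.8 + 36.8) / 5 = 31.3 s
v_surface = L / t̄ = 43.7 / 31.3 = 1.396 m/s
v_mean = 0.89 × 1.396 = 1.243 m/s
Q = A × v_mean = 23.8 × 1.243 = 29.57 m³/s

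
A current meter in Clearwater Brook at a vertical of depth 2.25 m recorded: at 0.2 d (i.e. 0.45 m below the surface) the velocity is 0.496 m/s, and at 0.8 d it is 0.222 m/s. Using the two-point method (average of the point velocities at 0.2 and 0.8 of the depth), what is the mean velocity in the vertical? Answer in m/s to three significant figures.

0.359 m/s

v̄ = (0.496 + 0.222) / 2 = 0.3590 m/s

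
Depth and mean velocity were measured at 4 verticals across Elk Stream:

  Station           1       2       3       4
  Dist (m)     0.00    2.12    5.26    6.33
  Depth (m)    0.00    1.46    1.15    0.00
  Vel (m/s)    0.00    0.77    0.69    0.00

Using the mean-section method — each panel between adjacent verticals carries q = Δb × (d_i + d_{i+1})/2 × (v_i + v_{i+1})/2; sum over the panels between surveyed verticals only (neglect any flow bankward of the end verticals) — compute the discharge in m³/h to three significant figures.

Panel 1-2: Δb = 2.12 m, d̄ = (0.00+1.46)/2 = 0.73, v̄ = (0.00+0.77)/2 = 0.385 → q = 2.12×0.73×0.385 = 0.5958 m³/s
Panel 2-3: Δb = 3.14 m, d̄ = (1.46+1.15)/2 = 1.305, v̄ = (0.77+0.69)/2 = 0.73 → q = 3.14×1.305×0.73 = 2.991 m³/s
Panel 3-4: Δb = 1.07 m, d̄ = (1.15+0.00)/2 = 0.575, v̄ = (0.69+0.00)/2 = 0.345 → q = 1.07×0.575×0.345 = 0.2123 m³/s
Q = Σ q = 3.799 m³/s
= 3.799 × 3600 = 13680 m³/h

13700 m³/h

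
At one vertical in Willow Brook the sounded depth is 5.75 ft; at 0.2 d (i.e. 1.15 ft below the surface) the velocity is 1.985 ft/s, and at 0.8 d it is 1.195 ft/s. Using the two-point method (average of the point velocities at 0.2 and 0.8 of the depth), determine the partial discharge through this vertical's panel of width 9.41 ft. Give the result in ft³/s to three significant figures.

v̄ = (1.985 + 1.195) / 2 = 1.590 ft/s
q = v̄ × d × w = 1.590 × 5.75 × 9.41 = 86.03 ft³/s

86.0 ft³/s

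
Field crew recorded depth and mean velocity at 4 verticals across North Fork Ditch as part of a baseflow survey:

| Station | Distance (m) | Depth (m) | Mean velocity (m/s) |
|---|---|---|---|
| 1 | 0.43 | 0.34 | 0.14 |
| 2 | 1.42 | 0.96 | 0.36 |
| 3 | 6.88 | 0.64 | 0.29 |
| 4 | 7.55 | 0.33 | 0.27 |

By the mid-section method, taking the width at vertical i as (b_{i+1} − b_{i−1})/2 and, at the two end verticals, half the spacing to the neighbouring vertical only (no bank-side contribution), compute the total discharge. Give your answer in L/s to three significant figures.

w_1 = (1.42 − 0.43)/2 = 0.495 m; q_1 = 0.14 × 0.34 × 0.495 = 0.02356 m³/s
w_2 = (6.88 − 0.43)/2 = 3.225 m; q_2 = 0.36 × 0.96 × 3.225 = 1.115 m³/s
w_3 = (7.55 − 1.42)/2 = 3.065 m; q_3 = 0.29 × 0.64 × 3.065 = 0.5689 m³/s
w_4 = (7.55 − 6.88)/2 = 0.335 m; q_4 = 0.27 × 0.33 × 0.335 = 0.02985 m³/s
Q = Σ qᵢ = 1.737 m³/s
= 1.737 × 1000 = 1737 L/s

1740 L/s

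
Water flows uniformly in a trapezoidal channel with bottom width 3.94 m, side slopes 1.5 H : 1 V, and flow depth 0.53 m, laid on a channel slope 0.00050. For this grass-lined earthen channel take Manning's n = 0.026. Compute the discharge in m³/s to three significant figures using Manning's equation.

1.23 m³/s

A = (b + z·y)·y = (3.94 + 1.5×0.53)×0.53 = 2.510 m²
P = b + 2y√(1+z²) = 3.94 + 2×0.53×√(1+1.5²) = 5.851 m
R = A/P = 2.510/5.851 = 0.4289 m
Q = (1/n)·A·R^(2/3)·S^(1/2) = (1/0.026) × 2.510 × 0.4289^(2/3) × 0.00050^(1/2) = 1.227 m³/s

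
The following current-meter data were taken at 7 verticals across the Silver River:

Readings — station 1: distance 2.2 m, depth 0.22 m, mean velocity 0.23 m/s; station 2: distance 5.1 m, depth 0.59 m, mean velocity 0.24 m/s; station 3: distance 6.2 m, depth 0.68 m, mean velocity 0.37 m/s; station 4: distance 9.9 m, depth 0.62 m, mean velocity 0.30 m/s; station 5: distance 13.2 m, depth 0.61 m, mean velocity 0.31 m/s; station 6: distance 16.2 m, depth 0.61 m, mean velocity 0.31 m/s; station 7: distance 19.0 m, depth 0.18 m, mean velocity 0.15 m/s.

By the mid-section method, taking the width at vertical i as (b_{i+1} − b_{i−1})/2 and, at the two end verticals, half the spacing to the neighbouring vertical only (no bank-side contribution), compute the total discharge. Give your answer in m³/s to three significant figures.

w_1 = (5.1 − 2.2)/2 = 1.45 m; q_1 = 0.23 × 0.22 × 1.45 = 0.07337 m³/s
w_2 = (6.2 − 2.2)/2 = 2 m; q_2 = 0.24 × 0.59 × 2 = 0.2832 m³/s
w_3 = (9.9 − 5.1)/2 = 2.4 m; q_3 = 0.37 × 0.68 × 2.4 = 0.6038 m³/s
w_4 = (13.2 − 6.2)/2 = 3.5 m; q_4 = 0.30 × 0.62 × 3.5 = 0.6510 m³/s
w_5 = (16.2 − 9.9)/2 = 3.15 m; q_5 = 0.31 × 0.61 × 3.15 = 0.5957 m³/s
w_6 = (19.0 − 13.2)/2 = 2.9 m; q_6 = 0.31 × 0.61 × 2.9 = 0.5484 m³/s
w_7 = (19.0 − 16.2)/2 = 1.4 m; q_7 = 0.15 × 0.18 × 1.4 = 0.03780 m³/s
Q = Σ qᵢ = 2.793 m³/s

2.79 m³/s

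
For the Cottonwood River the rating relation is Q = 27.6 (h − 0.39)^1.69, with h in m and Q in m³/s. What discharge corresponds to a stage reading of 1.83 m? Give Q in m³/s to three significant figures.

51.1 m³/s

Q = 27.6 × (1.83 − 0.39)^1.69 = 27.6 × 1.44^1.69 = 51.11 m³/s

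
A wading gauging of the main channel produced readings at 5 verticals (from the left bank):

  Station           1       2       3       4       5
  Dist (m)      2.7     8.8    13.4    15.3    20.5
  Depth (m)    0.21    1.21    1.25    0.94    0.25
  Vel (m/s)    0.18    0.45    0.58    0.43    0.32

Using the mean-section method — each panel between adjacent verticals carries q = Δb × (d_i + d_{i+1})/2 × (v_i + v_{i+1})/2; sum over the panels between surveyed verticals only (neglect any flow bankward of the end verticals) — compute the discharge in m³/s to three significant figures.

6.49 m³/s

Panel 1-2: Δb = 6.1 m, d̄ = (0.21+1.21)/2 = 0.71, v̄ = (0.18+0.45)/2 = 0.315 → q = 6.1×0.71×0.315 = 1.364 m³/s
Panel 2-3: Δb = 4.6 m, d̄ = (1.21+1.25)/2 = 1.23, v̄ = (0.45+0.58)/2 = 0.515 → q = 4.6×1.23×0.515 = 2.914 m³/s
Panel 3-4: Δb = 1.9 m, d̄ = (1.25+0.94)/2 = 1.095, v̄ = (0.58+0.43)/2 = 0.505 → q = 1.9×1.095×0.505 = 1.051 m³/s
Panel 4-5: Δb = 5.2 m, d̄ = (0.94+0.25)/2 = 0.595, v̄ = (0.43+0.32)/2 = 0.375 → q = 5.2×0.595×0.375 = 1.160 m³/s
Q = Σ q = 6.489 m³/s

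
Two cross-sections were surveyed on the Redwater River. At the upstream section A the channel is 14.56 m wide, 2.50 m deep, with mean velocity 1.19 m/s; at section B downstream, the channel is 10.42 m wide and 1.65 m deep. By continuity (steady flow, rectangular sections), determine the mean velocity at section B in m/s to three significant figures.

2.52 m/s

Q = A₁V₁ = (14.56×2.50) × 1.19 = 43.32 m³/s
A₂ = 10.42 × 1.65 = 17.19 m²
V₂ = Q/A₂ = 43.32/17.19 = 2.519 m/s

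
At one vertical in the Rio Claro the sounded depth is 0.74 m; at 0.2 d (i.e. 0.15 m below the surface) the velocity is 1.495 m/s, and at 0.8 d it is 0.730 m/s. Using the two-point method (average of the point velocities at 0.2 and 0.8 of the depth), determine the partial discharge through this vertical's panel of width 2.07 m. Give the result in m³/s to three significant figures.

1.70 m³/s

v̄ = (1.495 + 0.730) / 2 = 1.113 m/s
q = v̄ × d × w = 1.113 × 0.74 × 2.07 = 1.704 m³/s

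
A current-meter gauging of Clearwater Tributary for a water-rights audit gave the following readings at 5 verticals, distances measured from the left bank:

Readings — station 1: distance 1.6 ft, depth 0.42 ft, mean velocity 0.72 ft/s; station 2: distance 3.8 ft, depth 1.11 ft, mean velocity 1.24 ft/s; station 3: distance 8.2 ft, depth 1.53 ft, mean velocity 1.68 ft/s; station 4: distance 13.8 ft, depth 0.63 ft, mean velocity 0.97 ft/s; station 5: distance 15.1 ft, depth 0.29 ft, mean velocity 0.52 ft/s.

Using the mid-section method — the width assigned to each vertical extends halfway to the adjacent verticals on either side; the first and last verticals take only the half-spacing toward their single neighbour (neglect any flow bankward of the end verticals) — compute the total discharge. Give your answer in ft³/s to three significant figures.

w_1 = (3.8 − 1.6)/2 = 1.1 ft; q_1 = 0.72 × 0.42 × 1.1 = 0.3326 ft³/s
w_2 = (8.2 − 1.6)/2 = 3.3 ft; q_2 = 1.24 × 1.11 × 3.3 = 4.542 ft³/s
w_3 = (13.8 − 3.8)/2 = 5 ft; q_3 = 1.68 × 1.53 × 5 = 12.85 ft³/s
w_4 = (15.1 − 8.2)/2 = 3.45 ft; q_4 = 0.97 × 0.63 × 3.45 = 2.108 ft³/s
w_5 = (15.1 − 13.8)/2 = 0.65 ft; q_5 = 0.52 × 0.29 × 0.65 = 0.09802 ft³/s
Q = Σ qᵢ = 19.93 ft³/s

19.9 ft³/s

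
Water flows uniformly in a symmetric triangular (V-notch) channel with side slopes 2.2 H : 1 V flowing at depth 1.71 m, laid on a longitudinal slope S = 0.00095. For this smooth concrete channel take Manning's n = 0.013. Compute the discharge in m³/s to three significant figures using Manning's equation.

A = z·y² = 2.2×1.71² = 6.433 m²
P = 2y√(1+z²) = 2×1.71×√(1+2.2²) = 8.265 m
R = A/P = 6.433/8.265 = 0.7784 m
Q = (1/n)·A·R^(2/3)·S^(1/2) = (1/0.013) × 6.433 × 0.7784^(2/3) × 0.00095^(1/2) = 12.91 m³/s

12.9 m³/s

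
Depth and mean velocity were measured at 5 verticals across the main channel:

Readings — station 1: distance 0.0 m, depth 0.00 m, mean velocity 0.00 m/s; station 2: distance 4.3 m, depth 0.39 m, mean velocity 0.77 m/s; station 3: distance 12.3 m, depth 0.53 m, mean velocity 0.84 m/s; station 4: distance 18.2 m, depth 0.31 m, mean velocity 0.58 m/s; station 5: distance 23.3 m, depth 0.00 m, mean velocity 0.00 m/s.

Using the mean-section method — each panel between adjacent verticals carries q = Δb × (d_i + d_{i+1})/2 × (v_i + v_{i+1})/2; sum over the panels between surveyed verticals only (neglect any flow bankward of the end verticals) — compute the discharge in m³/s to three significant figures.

Panel 1-2: Δb = 4.3 m, d̄ = (0.00+0.39)/2 = 0.195, v̄ = (0.00+0.77)/2 = 0.385 → q = 4.3×0.195×0.385 = 0.3228 m³/s
Panel 2-3: Δb = 8 m, d̄ = (0.39+0.53)/2 = 0.46, v̄ = (0.77+0.84)/2 = 0.805 → q = 8×0.46×0.805 = 2.962 m³/s
Panel 3-4: Δb = 5.9 m, d̄ = (0.53+0.31)/2 = 0.42, v̄ = (0.84+0.58)/2 = 0.71 → q = 5.9×0.42×0.71 = 1.759 m³/s
Panel 4-5: Δb = 5.1 m, d̄ = (0.31+0.00)/2 = 0.155, v̄ = (0.58+0.00)/2 = 0.29 → q = 5.1×0.155×0.29 = 0.2292 m³/s
Q = Σ q = 5.274 m³/s

5.27 m³/s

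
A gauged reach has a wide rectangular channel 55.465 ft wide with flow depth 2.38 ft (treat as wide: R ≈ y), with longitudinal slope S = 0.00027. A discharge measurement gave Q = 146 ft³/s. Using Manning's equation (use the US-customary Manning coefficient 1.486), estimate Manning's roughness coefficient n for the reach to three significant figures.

0.0394

A = b·y = 55.465 × 2.38 = 132.0 ft²
Wide channel: R ≈ y = 2.38 ft
n = (1.486/Q)·A·R^(2/3)·S^(1/2) = (1.486/146) × 132.0 × 1.783 × 0.01643 = 0.03935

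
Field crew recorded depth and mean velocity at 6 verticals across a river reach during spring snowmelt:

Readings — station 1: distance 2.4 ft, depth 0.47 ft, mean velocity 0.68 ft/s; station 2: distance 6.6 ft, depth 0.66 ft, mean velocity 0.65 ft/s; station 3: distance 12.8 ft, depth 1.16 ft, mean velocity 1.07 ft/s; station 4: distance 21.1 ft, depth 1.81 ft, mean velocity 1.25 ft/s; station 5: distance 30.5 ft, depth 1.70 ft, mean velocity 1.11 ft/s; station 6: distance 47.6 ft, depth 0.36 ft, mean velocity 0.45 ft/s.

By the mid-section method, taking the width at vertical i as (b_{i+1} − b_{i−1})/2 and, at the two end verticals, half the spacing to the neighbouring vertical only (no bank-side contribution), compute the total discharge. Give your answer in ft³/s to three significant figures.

58.3 ft³/s

w_1 = (6.6 − 2.4)/2 = 2.1 ft; q_1 = 0.68 × 0.47 × 2.1 = 0.6712 ft³/s
w_2 = (12.8 − 2.4)/2 = 5.2 ft; q_2 = 0.65 × 0.66 × 5.2 = 2.231 ft³/s
w_3 = (21.1 − 6.6)/2 = 7.25 ft; q_3 = 1.07 × 1.16 × 7.25 = 8.999 ft³/s
w_4 = (30.5 − 12.8)/2 = 8.85 ft; q_4 = 1.25 × 1.81 × 8.85 = 20.02 ft³/s
w_5 = (47.6 − 21.1)/2 = 13.25 ft; q_5 = 1.11 × 1.70 × 13.25 = 25.00 ft³/s
w_6 = (47.6 − 30.5)/2 = 8.55 ft; q_6 = 0.45 × 0.36 × 8.55 = 1.385 ft³/s
Q = Σ qᵢ = 58.31 ft³/s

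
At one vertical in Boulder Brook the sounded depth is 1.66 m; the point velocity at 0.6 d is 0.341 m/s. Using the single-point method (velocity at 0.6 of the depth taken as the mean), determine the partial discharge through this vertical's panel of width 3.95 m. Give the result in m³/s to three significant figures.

v̄ = v₀.₆ = 0.341 m/s
q = v̄ × d × w = 0.3410 × 1.66 × 3.95 = 2.236 m³/s

2.24 m³/s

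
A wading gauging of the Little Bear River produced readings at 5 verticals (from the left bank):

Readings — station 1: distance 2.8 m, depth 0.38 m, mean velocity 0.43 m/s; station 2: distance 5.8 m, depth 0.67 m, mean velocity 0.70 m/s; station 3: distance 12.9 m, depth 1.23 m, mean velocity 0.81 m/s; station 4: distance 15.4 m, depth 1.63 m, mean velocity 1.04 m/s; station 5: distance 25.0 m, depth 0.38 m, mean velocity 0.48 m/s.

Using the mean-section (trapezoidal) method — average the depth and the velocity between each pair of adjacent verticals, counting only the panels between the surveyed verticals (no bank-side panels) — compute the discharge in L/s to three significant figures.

Panel 1-2: Δb = 3 m, d̄ = (0.38+0.67)/2 = 0.525, v̄ = (0.43+0.70)/2 = 0.565 → q = 3×0.525×0.565 = 0.8899 m³/s
Panel 2-3: Δb = 7.1 m, d̄ = (0.67+1.23)/2 = 0.95, v̄ = (0.70+0.81)/2 = 0.755 → q = 7.1×0.95×0.755 = 5.092 m³/s
Panel 3-4: Δb = 2.5 m, d̄ = (1.23+1.63)/2 = 1.43, v̄ = (0.81+1.04)/2 = 0.925 → q = 2.5×1.43×0.925 = 3.307 m³/s
Panel 4-5: Δb = 9.6 m, d̄ = (1.63+0.38)/2 = 1.005, v̄ = (1.04+0.48)/2 = 0.76 → q = 9.6×1.005×0.76 = 7.332 m³/s
Q = Σ q = 16.62 m³/s
= 16.62 × 1000 = 16620 L/s

16600 L/s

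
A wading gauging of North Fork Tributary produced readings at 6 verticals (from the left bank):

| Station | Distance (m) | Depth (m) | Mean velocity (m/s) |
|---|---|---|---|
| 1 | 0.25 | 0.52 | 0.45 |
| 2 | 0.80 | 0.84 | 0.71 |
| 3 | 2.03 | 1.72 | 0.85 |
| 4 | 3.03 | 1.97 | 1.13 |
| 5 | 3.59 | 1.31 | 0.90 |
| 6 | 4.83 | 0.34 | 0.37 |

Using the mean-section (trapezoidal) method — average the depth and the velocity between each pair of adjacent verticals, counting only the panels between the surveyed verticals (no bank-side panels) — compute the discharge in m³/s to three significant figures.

Panel 1-2: Δb = 0.55 m, d̄ = (0.52+0.84)/2 = 0.68, v̄ = (0.45+0.71)/2 = 0.58 → q = 0.55×0.68×0.58 = 0.2169 m³/s
Panel 2-3: Δb = 1.23 m, d̄ = (0.84+1.72)/2 = 1.28, v̄ = (0.71+0.85)/2 = 0.78 → q = 1.23×1.28×0.78 = 1.228 m³/s
Panel 3-4: Δb = 1 m, d̄ = (1.72+1.97)/2 = 1.845, v̄ = (0.85+1.13)/2 = 0.99 → q = 1×1.845×0.99 = 1.827 m³/s
Panel 4-5: Δb = 0.56 m, d̄ = (1.97+1.31)/2 = 1.64, v̄ = (1.13+0.90)/2 = 1.015 → q = 0.56×1.64×1.015 = 0.9322 m³/s
Panel 5-6: Δb = 1.24 m, d̄ = (1.31+0.34)/2 = 0.825, v̄ = (0.90+0.37)/2 = 0.635 → q = 1.24×0.825×0.635 = 0.6496 m³/s
Q = Σ q = 4.853 m³/s

4.85 m³/s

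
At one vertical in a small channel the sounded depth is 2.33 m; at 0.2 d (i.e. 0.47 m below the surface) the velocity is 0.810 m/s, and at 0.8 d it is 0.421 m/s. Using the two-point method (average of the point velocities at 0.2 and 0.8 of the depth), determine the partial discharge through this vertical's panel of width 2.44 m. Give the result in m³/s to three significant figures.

3.50 m³/s

v̄ = (0.810 + 0.421) / 2 = 0.6155 m/s
q = v̄ × d × w = 0.6155 × 2.33 × 2.44 = 3.499 m³/s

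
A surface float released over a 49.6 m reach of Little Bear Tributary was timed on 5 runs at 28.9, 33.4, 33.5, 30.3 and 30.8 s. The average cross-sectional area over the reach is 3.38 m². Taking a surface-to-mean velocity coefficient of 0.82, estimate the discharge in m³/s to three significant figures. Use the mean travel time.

4.38 m³/s

t̄ = (28.9 + 33.4 + 33.5 + 30.3 + 30.8) / 5 = 31.38 s
v_surface = L / t̄ = 49.6 / 31.38 = 1.581 m/s
v_mean = 0.82 × 1.581 = 1.296 m/s
Q = A × v_mean = 3.38 × 1.296 = 4.381 m³/s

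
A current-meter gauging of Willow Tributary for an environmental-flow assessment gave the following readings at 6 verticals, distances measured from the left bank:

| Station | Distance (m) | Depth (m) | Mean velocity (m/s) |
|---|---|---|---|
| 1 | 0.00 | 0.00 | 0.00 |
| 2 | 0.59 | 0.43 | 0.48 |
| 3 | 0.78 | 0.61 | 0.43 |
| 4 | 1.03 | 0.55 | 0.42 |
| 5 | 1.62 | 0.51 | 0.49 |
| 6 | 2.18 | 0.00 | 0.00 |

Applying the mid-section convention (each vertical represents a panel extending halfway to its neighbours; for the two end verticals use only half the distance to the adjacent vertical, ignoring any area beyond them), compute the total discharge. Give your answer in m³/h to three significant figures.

w_2 = (0.78 − 0.00)/2 = 0.39 m; q_2 = 0.48 × 0.43 × 0.39 = 0.08050 m³/s
w_3 = (1.03 − 0.59)/2 = 0.22 m; q_3 = 0.43 × 0.61 × 0.22 = 0.05771 m³/s
w_4 = (1.62 − 0.78)/2 = 0.42 m; q_4 = 0.42 × 0.55 × 0.42 = 0.09702 m³/s
w_5 = (2.18 − 1.03)/2 = 0.575 m; q_5 = 0.49 × 0.51 × 0.575 = 0.1437 m³/s
Stations 1, 6 contribute zero (depth or velocity is 0).
Q = Σ qᵢ = 0.3789 m³/s
= 0.3789 × 3600 = 1364 m³/h

1360 m³/h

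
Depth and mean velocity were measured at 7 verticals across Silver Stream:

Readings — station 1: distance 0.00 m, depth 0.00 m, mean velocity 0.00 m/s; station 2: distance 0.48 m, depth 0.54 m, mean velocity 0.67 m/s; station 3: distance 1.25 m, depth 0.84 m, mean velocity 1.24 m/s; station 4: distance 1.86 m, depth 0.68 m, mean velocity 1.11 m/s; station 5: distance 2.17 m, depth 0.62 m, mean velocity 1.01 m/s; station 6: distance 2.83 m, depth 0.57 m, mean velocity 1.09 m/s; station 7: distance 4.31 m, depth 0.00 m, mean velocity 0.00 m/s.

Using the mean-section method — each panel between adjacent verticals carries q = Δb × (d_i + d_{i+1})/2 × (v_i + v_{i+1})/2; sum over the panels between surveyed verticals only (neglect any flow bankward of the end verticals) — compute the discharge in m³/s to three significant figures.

1.95 m³/s

Panel 1-2: Δb = 0.48 m, d̄ = (0.00+0.54)/2 = 0.27, v̄ = (0.00+0.67)/2 = 0.335 → q = 0.48×0.27×0.335 = 0.04342 m³/s
Panel 2-3: Δb = 0.77 m, d̄ = (0.54+0.84)/2 = 0.69, v̄ = (0.67+1.24)/2 = 0.955 → q = 0.77×0.69×0.955 = 0.5074 m³/s
Panel 3-4: Δb = 0.61 m, d̄ = (0.84+0.68)/2 = 0.76, v̄ = (1.24+1.11)/2 = 1.175 → q = 0.61×0.76×1.175 = 0.5447 m³/s
Panel 4-5: Δb = 0.31 m, d̄ = (0.68+0.62)/2 = 0.65, v̄ = (1.11+1.01)/2 = 1.06 → q = 0.31×0.65×1.06 = 0.2136 m³/s
Panel 5-6: Δb = 0.66 m, d̄ = (0.62+0.57)/2 = 0.595, v̄ = (1.01+1.09)/2 = 1.05 → q = 0.66×0.595×1.05 = 0.4123 m³/s
Panel 6-7: Δb = 1.48 m, d̄ = (0.57+0.00)/2 = 0.285, v̄ = (1.09+0.00)/2 = 0.545 → q = 1.48×0.285×0.545 = 0.2299 m³/s
Q = Σ q = 1.951 m³/s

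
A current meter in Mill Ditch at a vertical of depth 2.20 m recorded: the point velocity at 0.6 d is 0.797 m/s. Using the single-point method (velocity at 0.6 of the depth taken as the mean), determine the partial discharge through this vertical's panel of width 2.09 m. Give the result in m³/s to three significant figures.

3.66 m³/s

v̄ = v₀.₆ = 0.797 m/s
q = v̄ × d × w = 0.7970 × 2.20 × 2.09 = 3.665 m³/s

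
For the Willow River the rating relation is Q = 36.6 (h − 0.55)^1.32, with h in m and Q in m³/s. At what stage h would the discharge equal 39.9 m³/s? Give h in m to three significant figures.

1.62 m

h − h₀ = (Q/C)^(1/b) = (39.9/36.6)^(1/1.32) = 1.068 m
h = 0.55 + 1.068 = 1.618 m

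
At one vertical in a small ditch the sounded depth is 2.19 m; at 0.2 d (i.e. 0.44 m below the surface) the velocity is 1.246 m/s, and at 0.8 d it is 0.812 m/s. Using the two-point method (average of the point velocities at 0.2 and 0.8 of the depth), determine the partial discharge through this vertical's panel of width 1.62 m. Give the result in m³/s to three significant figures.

3.65 m³/s

v̄ = (1.246 + 0.812) / 2 = 1.029 m/s
q = v̄ × d × w = 1.029 × 2.19 × 1.62 = 3.651 m³/s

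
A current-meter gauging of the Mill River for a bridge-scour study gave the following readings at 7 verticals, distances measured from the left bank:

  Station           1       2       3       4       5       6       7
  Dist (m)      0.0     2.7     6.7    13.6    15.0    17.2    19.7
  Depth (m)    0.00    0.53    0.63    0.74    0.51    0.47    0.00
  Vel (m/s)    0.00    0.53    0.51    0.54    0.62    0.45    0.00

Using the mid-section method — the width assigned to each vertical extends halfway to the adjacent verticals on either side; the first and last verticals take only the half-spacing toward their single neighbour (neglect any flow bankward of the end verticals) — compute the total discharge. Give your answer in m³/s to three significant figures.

5.42 m³/s

w_2 = (6.7 − 0.0)/2 = 3.35 m; q_2 = 0.53 × 0.53 × 3.35 = 0.9410 m³/s
w_3 = (13.6 − 2.7)/2 = 5.45 m; q_3 = 0.51 × 0.63 × 5.45 = 1.751 m³/s
w_4 = (15.0 − 6.7)/2 = 4.15 m; q_4 = 0.54 × 0.74 × 4.15 = 1.658 m³/s
w_5 = (17.2 − 13.6)/2 = 1.8 m; q_5 = 0.62 × 0.51 × 1.8 = 0.5692 m³/s
w_6 = (19.7 − 15.0)/2 = 2.35 m; q_6 = 0.45 × 0.47 × 2.35 = 0.4970 m³/s
Stations 1, 7 contribute zero (depth or velocity is 0).
Q = Σ qᵢ = 5.417 m³/s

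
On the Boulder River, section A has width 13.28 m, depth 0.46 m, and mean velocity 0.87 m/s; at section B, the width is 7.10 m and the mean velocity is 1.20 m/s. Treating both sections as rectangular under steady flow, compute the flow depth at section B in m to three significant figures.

Q = A₁V₁ = (13.28×0.46) × 0.87 = 5.315 m³/s
d₂ = Q/(b₂ V₂) = 5.315/(7.10×1.20) = 0.6238 m

0.624 m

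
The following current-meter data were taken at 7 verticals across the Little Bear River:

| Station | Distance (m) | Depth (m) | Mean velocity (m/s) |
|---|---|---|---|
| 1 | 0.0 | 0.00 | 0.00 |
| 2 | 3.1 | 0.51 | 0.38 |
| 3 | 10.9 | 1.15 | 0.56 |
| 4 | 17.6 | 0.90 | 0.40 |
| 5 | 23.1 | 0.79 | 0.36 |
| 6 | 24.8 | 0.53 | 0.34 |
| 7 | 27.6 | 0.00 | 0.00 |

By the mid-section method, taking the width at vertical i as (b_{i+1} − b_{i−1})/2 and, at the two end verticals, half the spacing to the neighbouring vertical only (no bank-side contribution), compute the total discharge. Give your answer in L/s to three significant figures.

9350 L/s

w_2 = (10.9 − 0.0)/2 = 5.45 m; q_2 = 0.38 × 0.51 × 5.45 = 1.056 m³/s
w_3 = (17.6 − 3.1)/2 = 7.25 m; q_3 = 0.56 × 1.15 × 7.25 = 4.669 m³/s
w_4 = (23.1 − 10.9)/2 = 6.1 m; q_4 = 0.40 × 0.90 × 6.1 = 2.196 m³/s
w_5 = (24.8 − 17.6)/2 = 3.6 m; q_5 = 0.36 × 0.79 × 3.6 = 1.024 m³/s
w_6 = (27.6 − 23.1)/2 = 2.25 m; q_6 = 0.34 × 0.53 × 2.25 = 0.4055 m³/s
Stations 1, 7 contribute zero (depth or velocity is 0).
Q = Σ qᵢ = 9.351 m³/s
= 9.351 × 1000 = 9351 L/s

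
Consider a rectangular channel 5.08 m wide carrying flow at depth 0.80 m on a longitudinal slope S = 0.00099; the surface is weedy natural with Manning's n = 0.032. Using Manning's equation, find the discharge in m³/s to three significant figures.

A = b·y = 5.08 × 0.80 = 4.064 m²
P = b + 2y = 5.08 + 2×0.80 = 6.680 m
R = A/P = 4.064/6.680 = 0.6084 m
Q = (1/n)·A·R^(2/3)·S^(1/2) = (1/0.032) × 4.064 × 0.6084^(2/3) × 0.00099^(1/2) = 2.869 m³/s

2.87 m³/s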